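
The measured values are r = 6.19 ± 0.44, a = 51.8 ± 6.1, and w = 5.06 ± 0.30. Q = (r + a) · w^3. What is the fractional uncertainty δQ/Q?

Let u = r + a = 58.0. δu = √(δr² + δa²) = √(0.194 + 37.2) = 6.12, so δu/u = 0.105.
Q is then a monomial in u, w:
δQ/Q = √((δu/u)² + (3·δw/w)²) = √(0.0111 + 0.0316) = 0.207

0.207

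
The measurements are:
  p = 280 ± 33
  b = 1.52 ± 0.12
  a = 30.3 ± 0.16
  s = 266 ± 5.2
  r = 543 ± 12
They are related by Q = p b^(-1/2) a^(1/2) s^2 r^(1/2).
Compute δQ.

Since Q is a product/quotient, work with relative uncertainties:
  (1·δp/p)² = (1×0.118)² = 0.0139;  (−½·δb/b)² = (-0.5×0.0789)² = 0.00156;  (½·δa/a)² = (0.5×0.00528)² = 6.97e-06;  (2·δs/s)² = (2×0.0195)² = 0.00153;  (½·δr/r)² = (0.5×0.0221)² = 0.000122
δQ/Q = √(0.0171) = 0.131
Q = 2.06e+09, so δQ = 0.131 × 2.06e+09 = 2.7e+08.

2.7e+08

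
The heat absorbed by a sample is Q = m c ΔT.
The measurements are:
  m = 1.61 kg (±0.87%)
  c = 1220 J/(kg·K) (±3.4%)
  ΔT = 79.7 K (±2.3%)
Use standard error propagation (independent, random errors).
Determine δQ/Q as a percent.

Relative error in a monomial: (δQ/Q)² = Σ (nᵢ · δxᵢ/xᵢ)².
  (1·δm/m)² = (1×0.00870)² = 7.57e-05;  (1·δc/c)² = (1×0.0340)² = 0.00116;  (1·δΔT/ΔT)² = (1×0.0230)² = 0.000529
δQ/Q = √(0.00176) = 0.0420

4.20%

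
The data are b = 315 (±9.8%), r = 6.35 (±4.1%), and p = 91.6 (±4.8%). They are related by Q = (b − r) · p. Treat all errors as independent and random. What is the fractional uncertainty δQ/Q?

0.111

Let u = b − r = 309. δu = √(δb² + δr²) = √(953 + 0.0678) = 30.9, so δu/u = 0.100.
Q is then a monomial in u, p:
δQ/Q = √((δu/u)² + (1·δp/p)²) = √(0.0100 + 0.00230) = 0.111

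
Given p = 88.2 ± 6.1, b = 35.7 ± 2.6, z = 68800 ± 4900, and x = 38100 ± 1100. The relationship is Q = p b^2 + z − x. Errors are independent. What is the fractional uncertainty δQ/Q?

0.131

Let w = p·b^2 = 1.12e+05. δw/w = √((1·δp/p)² + (2·δb/b)²) = √(0.00478 + 0.0212) = 0.161, so δw = 18100.
Q = w + z − x: δQ = √(δw² + δz² + δx²) = √(3.29e+08 + 2.4e+07 + 1.21e+06) = 18800
Q = 1.43e+05, so δQ/Q = 18800/1.43e+05 = 0.131.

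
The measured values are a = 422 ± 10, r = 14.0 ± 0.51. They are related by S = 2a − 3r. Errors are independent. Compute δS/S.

0.0250

For a sum/difference, combine absolute errors in quadrature:
  (2·δa)² = 400;  (3·δr)² = 2.34
δS = √(402) = 20.1
S = 802, so δS/S = 20.1/802 = 0.0250.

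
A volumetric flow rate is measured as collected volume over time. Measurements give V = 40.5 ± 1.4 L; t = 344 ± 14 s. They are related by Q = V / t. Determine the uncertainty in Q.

0.00629 L/s

Q is a product of powers, so relative uncertainties combine in quadrature:
  (1·δV/V)² = (1×0.0346)² = 0.00119;  (-1·δt/t)² = (-1×0.0407)² = 0.00166
δQ/Q = √(0.00285) = 0.0534
Q = 0.118 L/s, so δQ = 0.0534 × 0.118 = 0.00629 L/s.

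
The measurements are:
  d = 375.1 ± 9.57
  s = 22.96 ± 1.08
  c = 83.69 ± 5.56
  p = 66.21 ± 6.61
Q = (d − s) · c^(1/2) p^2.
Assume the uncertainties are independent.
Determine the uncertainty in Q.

Let u = d − s = 352.1. δu = √(δd² + δs²) = √(91.6 + 1.17) = 9.63, so δu/u = 0.0273.
Q is then a monomial in u, c, p:
δQ/Q = √((δu/u)² + (½·δc/c)² + (2·δp/p)²) = √(0.000748 + 0.00110 + 0.0399) = 0.204
Q = 1.412e+07, so δQ = 0.204 × 1.412e+07 = 2.88e+06.

2.88e+06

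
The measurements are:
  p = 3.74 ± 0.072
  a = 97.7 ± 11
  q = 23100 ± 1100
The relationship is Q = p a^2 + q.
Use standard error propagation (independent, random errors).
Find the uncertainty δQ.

Let w = p·a^2 = 35700. δw/w = √((1·δp/p)² + (2·δa/a)²) = √(0.000371 + 0.0507) = 0.226, so δw = 8070.
Q = w + q: δQ = √(δw² + δq²) = √(6.51e+07 + 1.21e+06) = 8140

8140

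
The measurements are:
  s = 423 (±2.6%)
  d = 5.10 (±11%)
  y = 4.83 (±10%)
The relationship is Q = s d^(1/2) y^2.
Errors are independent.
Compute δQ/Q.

For a monomial Q ∝ s, d^(1/2), y^2, fractional errors add in quadrature:
  (1·δs/s)² = (1×0.0260)² = 0.000676;  (½·δd/d)² = (0.5×0.110)² = 0.00302;  (2·δy/y)² = (2×0.100)² = 0.0400
δQ/Q = √(0.0437) = 0.209

0.209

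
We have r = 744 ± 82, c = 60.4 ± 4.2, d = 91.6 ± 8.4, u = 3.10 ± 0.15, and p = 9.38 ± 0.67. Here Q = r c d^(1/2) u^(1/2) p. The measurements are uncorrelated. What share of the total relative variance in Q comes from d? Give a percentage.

8.49%

(δQ/Q)² = (1·δr/r)² + (1·δc/c)² + (½·δd/d)² + (½·δu/u)² + (1·δp/p)²
  r term: (1×0.110)² = 0.0121
  c term: (1×0.0695)² = 0.00484
  d term: (0.5×0.0917)² = 0.00210
  u term: (0.5×0.0484)² = 0.000585
  p term: (1×0.0714)² = 0.00510
Total = 0.0248. Share from d = 0.00210/0.0248 = 0.0849.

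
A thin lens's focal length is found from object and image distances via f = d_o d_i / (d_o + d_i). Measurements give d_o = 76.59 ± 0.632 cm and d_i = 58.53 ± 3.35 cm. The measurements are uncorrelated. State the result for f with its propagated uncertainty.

∂f/∂d_o = (d_i/(d_o+d_i))² = 0.188;  ∂f/∂d_i = (d_o/(d_o+d_i))² = 0.321
δf = √((∂f/∂d_o · δd_o)² + (∂f/∂d_i · δd_i)²) = √(0.0141 + 1.16) = 1.08 cm
f = 33.18 cm.

33.18 ± 1.08 cm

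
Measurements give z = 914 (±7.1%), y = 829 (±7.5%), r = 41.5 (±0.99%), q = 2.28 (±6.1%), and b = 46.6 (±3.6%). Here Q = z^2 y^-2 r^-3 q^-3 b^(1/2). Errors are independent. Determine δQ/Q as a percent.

27.8%

Since Q is a product/quotient, work with relative uncertainties:
  (2·δz/z)² = (2×0.0710)² = 0.0202;  (-2·δy/y)² = (-2×0.0750)² = 0.0225;  (-3·δr/r)² = (-3×0.00990)² = 0.000882;  (-3·δq/q)² = (-3×0.0610)² = 0.0335;  (½·δb/b)² = (0.5×0.0360)² = 0.000324
δQ/Q = √(0.0774) = 0.278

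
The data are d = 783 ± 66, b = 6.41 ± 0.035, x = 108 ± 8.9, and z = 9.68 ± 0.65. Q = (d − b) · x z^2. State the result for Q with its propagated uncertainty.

Let u = d − b = 777. δu = √(δd² + δb²) = √(4360 + 0.00123) = 66.0, so δu/u = 0.0850.
Q is then a monomial in u, x, z:
δQ/Q = √((δu/u)² + (1·δx/x)² + (2·δz/z)²) = √(0.00722 + 0.00679 + 0.0180) = 0.179
Q = 7.86e+06, so δQ = 0.179 × 7.86e+06 = 1.41e+06.

(7.86 ± 1.41) × 10^6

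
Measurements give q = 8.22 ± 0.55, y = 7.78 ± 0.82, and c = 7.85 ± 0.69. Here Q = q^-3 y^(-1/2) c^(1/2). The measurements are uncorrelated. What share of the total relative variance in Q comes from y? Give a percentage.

6.17%

(δQ/Q)² = (-3·δq/q)² + (−½·δy/y)² + (½·δc/c)²
  q term: (-3×0.0669)² = 0.0403
  y term: (-0.5×0.105)² = 0.00278
  c term: (0.5×0.0879)² = 0.00193
Total = 0.0450. Share from y = 0.00278/0.0450 = 0.0617.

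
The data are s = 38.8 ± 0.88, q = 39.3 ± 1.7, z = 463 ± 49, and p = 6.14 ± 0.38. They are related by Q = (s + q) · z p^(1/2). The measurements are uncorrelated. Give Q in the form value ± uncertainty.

89600 ± 10100

Let u = s + q = 78.1. δu = √(δs² + δq²) = √(0.774 + 2.89) = 1.91, so δu/u = 0.0245.
Q is then a monomial in u, z, p:
δQ/Q = √((δu/u)² + (1·δz/z)² + (½·δp/p)²) = √(0.000601 + 0.0112 + 0.000958) = 0.113
Q = 89600, so δQ = 0.113 × 89600 = 10100.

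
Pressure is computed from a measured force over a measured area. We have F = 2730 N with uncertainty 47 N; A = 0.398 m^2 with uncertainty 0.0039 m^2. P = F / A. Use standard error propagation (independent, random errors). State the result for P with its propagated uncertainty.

6860 ± 136 Pa

For a monomial P ∝ F, A^-1, fractional errors add in quadrature:
  (1·δF/F)² = (1×0.0172)² = 0.000296;  (-1·δA/A)² = (-1×0.00980)² = 9.6e-05
δP/P = √(0.000392) = 0.0198
P = 6860 Pa, so δP = 0.0198 × 6860 = 136 Pa.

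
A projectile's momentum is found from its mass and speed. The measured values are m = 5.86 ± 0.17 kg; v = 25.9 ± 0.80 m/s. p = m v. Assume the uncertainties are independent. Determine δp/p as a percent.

4.24%

For a monomial p ∝ m, v, fractional errors add in quadrature:
  (1·δm/m)² = (1×0.0290)² = 0.000842;  (1·δv/v)² = (1×0.0309)² = 0.000954
δp/p = √(0.00180) = 0.0424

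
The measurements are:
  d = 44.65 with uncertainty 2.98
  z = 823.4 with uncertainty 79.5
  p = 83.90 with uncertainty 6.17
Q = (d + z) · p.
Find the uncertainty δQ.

8560

Let u = d + z = 868.0. δu = √(δd² + δz²) = √(8.88 + 6320) = 79.6, so δu/u = 0.0916.
Q is then a monomial in u, p:
δQ/Q = √((δu/u)² + (1·δp/p)²) = √(0.00840 + 0.00541) = 0.118
Q = 72830, so δQ = 0.118 × 72830 = 8560.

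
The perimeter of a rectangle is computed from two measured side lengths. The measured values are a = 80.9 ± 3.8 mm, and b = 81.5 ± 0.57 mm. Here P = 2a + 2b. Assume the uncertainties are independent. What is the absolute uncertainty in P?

7.69 mm

For a sum/difference, combine absolute errors in quadrature:
  (2·δa)² = 57.8;  (2·δb)² = 1.30
δP = √(59.1) = 7.69 mm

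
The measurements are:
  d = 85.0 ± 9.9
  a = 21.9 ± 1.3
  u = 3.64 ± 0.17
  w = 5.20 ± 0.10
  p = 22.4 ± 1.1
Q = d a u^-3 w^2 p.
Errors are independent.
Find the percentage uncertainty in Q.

20.2%

Each factor contributes (exponent × relative error)² to (δQ/Q)²:
  (1·δd/d)² = (1×0.116)² = 0.0136;  (1·δa/a)² = (1×0.0594)² = 0.00352;  (-3·δu/u)² = (-3×0.0467)² = 0.0196;  (2·δw/w)² = (2×0.0192)² = 0.00148;  (1·δp/p)² = (1×0.0491)² = 0.00241
δQ/Q = √(0.0406) = 0.202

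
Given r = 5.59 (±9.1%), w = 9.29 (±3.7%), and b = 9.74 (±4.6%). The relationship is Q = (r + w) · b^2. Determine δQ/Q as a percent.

Let u = r + w = 14.9. δu = √(δr² + δw²) = √(0.259 + 0.118) = 0.614, so δu/u = 0.0413.
Q is then a monomial in u, b:
δQ/Q = √((δu/u)² + (2·δb/b)²) = √(0.00170 + 0.00846) = 0.101

10.1%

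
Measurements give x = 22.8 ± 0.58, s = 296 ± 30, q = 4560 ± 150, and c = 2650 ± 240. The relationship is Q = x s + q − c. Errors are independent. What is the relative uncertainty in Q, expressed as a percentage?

Let p = x·s = 6750. δp/p = √((1·δx/x)² + (1·δs/s)²) = √(0.000647 + 0.0103) = 0.104, so δp = 705.
Q = p + q − c: δQ = √(δp² + δq² + δc²) = √(4.97e+05 + 22500 + 57600) = 760
Q = 8660, so δQ/Q = 760/8660 = 0.0878.

8.78%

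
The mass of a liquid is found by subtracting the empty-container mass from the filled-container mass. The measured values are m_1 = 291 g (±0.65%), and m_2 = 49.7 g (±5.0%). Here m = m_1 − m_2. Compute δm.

3.12 g

For a sum/difference, combine absolute errors in quadrature:
  (δm_1)² = 3.58;  (δm_2)² = 6.18
δm = √(9.75) = 3.12 g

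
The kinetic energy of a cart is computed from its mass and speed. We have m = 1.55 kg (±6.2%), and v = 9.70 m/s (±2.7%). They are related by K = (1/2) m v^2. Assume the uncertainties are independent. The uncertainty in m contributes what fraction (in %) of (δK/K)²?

56.9%

(δK/K)² = (1·δm/m)² + (2·δv/v)²
  m term: (1×0.0620)² = 0.00384
  v term: (2×0.0270)² = 0.00292
Total = 0.00676. Share from m = 0.00384/0.00676 = 0.569.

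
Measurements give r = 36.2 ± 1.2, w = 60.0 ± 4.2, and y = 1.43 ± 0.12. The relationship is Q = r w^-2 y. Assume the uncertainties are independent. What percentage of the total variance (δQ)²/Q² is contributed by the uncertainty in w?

(δQ/Q)² = (1·δr/r)² + (-2·δw/w)² + (1·δy/y)²
  r term: (1×0.0331)² = 0.00110
  w term: (-2×0.0700)² = 0.0196
  y term: (1×0.0839)² = 0.00704
Total = 0.0277. Share from w = 0.0196/0.0277 = 0.707.

70.7%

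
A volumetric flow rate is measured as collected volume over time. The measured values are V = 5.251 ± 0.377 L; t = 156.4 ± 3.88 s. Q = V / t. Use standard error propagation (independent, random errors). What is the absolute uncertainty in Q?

Since Q is a product/quotient, work with relative uncertainties:
  (1·δV/V)² = (1×0.0718)² = 0.00515;  (-1·δt/t)² = (-1×0.0248)² = 0.000615
δQ/Q = √(0.00577) = 0.0760
Q = 0.03357 L/s, so δQ = 0.0760 × 0.03357 = 0.00255 L/s.

0.00255 L/s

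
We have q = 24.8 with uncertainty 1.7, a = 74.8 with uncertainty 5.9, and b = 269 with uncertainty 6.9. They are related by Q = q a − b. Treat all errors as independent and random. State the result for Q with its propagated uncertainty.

1590 ± 194

Let p = q·a = 1860. δp/p = √((1·δq/q)² + (1·δa/a)²) = √(0.00470 + 0.00622) = 0.105, so δp = 194.
Q = p − b: δQ = √(δp² + δb²) = √(37600 + 47.6) = 194
Q = 1590.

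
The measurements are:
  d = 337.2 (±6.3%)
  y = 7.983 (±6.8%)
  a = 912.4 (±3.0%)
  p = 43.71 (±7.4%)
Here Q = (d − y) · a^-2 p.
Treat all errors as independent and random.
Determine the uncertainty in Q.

0.00199

Let u = d − y = 329.2. δu = √(δd² + δy²) = √(451 + 0.295) = 21.3, so δu/u = 0.0645.
Q is then a monomial in u, a, p:
δQ/Q = √((δu/u)² + (-2·δa/a)² + (1·δp/p)²) = √(0.00417 + 0.00360 + 0.00548) = 0.115
Q = 0.01729, so δQ = 0.115 × 0.01729 = 0.00199.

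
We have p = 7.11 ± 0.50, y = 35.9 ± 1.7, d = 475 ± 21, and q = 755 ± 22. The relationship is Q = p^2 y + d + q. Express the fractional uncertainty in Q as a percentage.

8.90%

Let w = p^2·y = 1810. δw/w = √((2·δp/p)² + (1·δy/y)²) = √(0.0198 + 0.00224) = 0.148, so δw = 269.
Q = w + d + q: δQ = √(δw² + δd² + δq²) = √(72500 + 441 + 484) = 271
Q = 3040, so δQ/Q = 271/3040 = 0.0890.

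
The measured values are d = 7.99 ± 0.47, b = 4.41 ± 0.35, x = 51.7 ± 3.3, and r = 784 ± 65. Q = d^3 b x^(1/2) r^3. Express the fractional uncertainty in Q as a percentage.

Q is a product of powers, so relative uncertainties combine in quadrature:
  (3·δd/d)² = (3×0.0588)² = 0.0311;  (1·δb/b)² = (1×0.0794)² = 0.00630;  (½·δx/x)² = (0.5×0.0638)² = 0.00102;  (3·δr/r)² = (3×0.0829)² = 0.0619
δQ/Q = √(0.100) = 0.317

31.7%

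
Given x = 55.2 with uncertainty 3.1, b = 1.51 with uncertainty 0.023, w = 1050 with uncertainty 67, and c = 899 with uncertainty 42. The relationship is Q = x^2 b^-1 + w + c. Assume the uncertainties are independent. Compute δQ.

Let p = x^2·b^-1 = 2020. δp/p = √((2·δx/x)² + (-1·δb/b)²) = √(0.0126 + 0.000232) = 0.113, so δp = 229.
Q = p + w + c: δQ = √(δp² + δw² + δc²) = √(52300 + 4490 + 1760) = 242

242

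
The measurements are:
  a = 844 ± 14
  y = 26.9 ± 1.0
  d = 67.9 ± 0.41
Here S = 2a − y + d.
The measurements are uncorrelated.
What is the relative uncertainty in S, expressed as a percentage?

1.62%

For a sum/difference, combine absolute errors in quadrature:
  (2·δa)² = 784;  (δy)² = 1.00;  (δd)² = 0.168
δS = √(785) = 28.0
S = 1730, so δS/S = 28.0/1730 = 0.0162.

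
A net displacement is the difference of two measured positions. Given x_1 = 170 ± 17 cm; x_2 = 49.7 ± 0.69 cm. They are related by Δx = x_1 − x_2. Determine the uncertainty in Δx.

17.0 cm

Absolute uncertainties add in quadrature for a linear combination:
  (δx_1)² = 289;  (δx_2)² = 0.476
δΔx = √(289) = 17.0 cm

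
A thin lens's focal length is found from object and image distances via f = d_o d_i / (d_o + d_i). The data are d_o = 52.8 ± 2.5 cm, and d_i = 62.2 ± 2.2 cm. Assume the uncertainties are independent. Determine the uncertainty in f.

0.866 cm

∂f/∂d_o = (d_i/(d_o+d_i))² = 0.293;  ∂f/∂d_i = (d_o/(d_o+d_i))² = 0.211
δf = √((∂f/∂d_o · δd_o)² + (∂f/∂d_i · δd_i)²) = √(0.535 + 0.215) = 0.866 cm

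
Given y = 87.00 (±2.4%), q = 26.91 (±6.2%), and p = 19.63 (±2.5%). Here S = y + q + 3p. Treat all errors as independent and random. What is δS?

Sums and differences: (δS)² = Σ (cᵢ δxᵢ)².
  (δy)² = 4.36;  (δq)² = 2.78;  (3·δp)² = 2.17
δS = √(9.31) = 3.05

3.05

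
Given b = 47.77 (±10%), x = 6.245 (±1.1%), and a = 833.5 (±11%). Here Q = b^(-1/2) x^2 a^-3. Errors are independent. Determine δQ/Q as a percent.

For a monomial Q ∝ b^(-1/2), x^2, a^-3, fractional errors add in quadrature:
  (−½·δb/b)² = (-0.5×0.100)² = 0.00250;  (2·δx/x)² = (2×0.0110)² = 0.000484;  (-3·δa/a)² = (-3×0.110)² = 0.109
δQ/Q = √(0.112) = 0.334

33.4%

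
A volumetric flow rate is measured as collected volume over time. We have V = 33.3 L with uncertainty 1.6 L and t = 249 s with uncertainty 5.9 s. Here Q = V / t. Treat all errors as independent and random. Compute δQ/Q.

0.0536

Since Q is a product/quotient, work with relative uncertainties:
  (1·δV/V)² = (1×0.0480)² = 0.00231;  (-1·δt/t)² = (-1×0.0237)² = 0.000561
δQ/Q = √(0.00287) = 0.0536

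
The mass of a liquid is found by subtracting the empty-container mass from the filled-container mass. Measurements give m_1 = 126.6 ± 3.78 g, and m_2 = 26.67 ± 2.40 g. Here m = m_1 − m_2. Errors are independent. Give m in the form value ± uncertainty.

Absolute uncertainties add in quadrature for a linear combination:
  (δm_1)² = 14.3;  (δm_2)² = 5.76
δm = √(20.0) = 4.48 g
m = 99.93 g.

99.93 ± 4.48 g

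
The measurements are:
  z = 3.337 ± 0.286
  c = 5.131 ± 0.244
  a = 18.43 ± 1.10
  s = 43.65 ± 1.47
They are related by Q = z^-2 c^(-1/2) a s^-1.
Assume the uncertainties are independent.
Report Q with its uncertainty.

0.01674 ± 0.00312

Each factor contributes (exponent × relative error)² to (δQ/Q)²:
  (-2·δz/z)² = (-2×0.0857)² = 0.0294;  (−½·δc/c)² = (-0.5×0.0476)² = 0.000565;  (1·δa/a)² = (1×0.0597)² = 0.00356;  (-1·δs/s)² = (-1×0.0337)² = 0.00113
δQ/Q = √(0.0346) = 0.186
Q = 0.01674, so δQ = 0.186 × 0.01674 = 0.00312.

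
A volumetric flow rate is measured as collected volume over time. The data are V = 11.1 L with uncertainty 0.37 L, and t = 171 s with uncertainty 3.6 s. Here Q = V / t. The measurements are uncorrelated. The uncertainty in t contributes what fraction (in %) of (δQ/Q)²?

28.5%

(δQ/Q)² = (1·δV/V)² + (-1·δt/t)²
  V term: (1×0.0333)² = 0.00111
  t term: (-1×0.0211)² = 0.000443
Total = 0.00155. Share from t = 0.000443/0.00155 = 0.285.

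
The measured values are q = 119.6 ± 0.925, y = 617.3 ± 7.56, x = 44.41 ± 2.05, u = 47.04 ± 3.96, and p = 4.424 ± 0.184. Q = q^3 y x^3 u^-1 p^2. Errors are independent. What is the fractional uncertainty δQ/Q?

Q is a product of powers, so relative uncertainties combine in quadrature:
  (3·δq/q)² = (3×0.00773)² = 0.000538;  (1·δy/y)² = (1×0.0122)² = 0.000150;  (3·δx/x)² = (3×0.0462)² = 0.0192;  (-1·δu/u)² = (-1×0.0842)² = 0.00709;  (2·δp/p)² = (2×0.0416)² = 0.00692
δQ/Q = √(0.0339) = 0.184

0.184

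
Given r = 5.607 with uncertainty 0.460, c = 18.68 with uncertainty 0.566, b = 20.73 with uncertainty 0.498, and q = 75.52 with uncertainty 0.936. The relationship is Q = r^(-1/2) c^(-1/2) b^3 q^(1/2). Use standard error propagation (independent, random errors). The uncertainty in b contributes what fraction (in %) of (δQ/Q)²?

72.7%

(δQ/Q)² = (−½·δr/r)² + (−½·δc/c)² + (3·δb/b)² + (½·δq/q)²
  r term: (-0.5×0.0820)² = 0.00168
  c term: (-0.5×0.0303)² = 0.000230
  b term: (3×0.0240)² = 0.00519
  q term: (0.5×0.0124)² = 3.84e-05
Total = 0.00714. Share from b = 0.00519/0.00714 = 0.727.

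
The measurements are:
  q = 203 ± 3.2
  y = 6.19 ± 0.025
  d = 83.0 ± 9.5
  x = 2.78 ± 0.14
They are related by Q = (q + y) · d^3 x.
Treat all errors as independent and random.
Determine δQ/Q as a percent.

34.7%

Let u = q + y = 209. δu = √(δq² + δy²) = √(10.2 + 0.000625) = 3.20, so δu/u = 0.0153.
Q is then a monomial in u, d, x:
δQ/Q = √((δu/u)² + (3·δd/d)² + (1·δx/x)²) = √(0.000234 + 0.118 + 0.00254) = 0.347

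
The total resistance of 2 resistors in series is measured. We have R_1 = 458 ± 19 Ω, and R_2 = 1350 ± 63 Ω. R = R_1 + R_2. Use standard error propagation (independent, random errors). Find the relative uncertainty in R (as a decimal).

0.0364

Sums and differences: (δR)² = Σ (cᵢ δxᵢ)².
  (δR_1)² = 361;  (δR_2)² = 3970
δR = √(4330) = 65.8 Ω
R = 1810 Ω, so δR/R = 65.8/1810 = 0.0364.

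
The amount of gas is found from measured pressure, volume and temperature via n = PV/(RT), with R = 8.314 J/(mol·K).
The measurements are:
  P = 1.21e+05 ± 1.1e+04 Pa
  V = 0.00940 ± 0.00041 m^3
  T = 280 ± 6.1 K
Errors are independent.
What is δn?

0.0504 mol

Relative error in a monomial: (δn/n)² = Σ (nᵢ · δxᵢ/xᵢ)².
  (1·δP/P)² = (1×0.0909)² = 0.00826;  (1·δV/V)² = (1×0.0436)² = 0.00190;  (-1·δT/T)² = (-1×0.0218)² = 0.000475
δn/n = √(0.0106) = 0.103
n = 0.489 mol, so δn = 0.103 × 0.489 = 0.0504 mol.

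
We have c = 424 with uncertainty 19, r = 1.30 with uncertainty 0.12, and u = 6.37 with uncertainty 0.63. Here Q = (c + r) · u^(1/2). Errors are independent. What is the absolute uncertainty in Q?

71.5

Let w = c + r = 425. δw = √(δc² + δr²) = √(361 + 0.0144) = 19.0, so δw/w = 0.0447.
Q is then a monomial in w, u:
δQ/Q = √((δw/w)² + (½·δu/u)²) = √(0.00200 + 0.00245) = 0.0666
Q = 1070, so δQ = 0.0666 × 1070 = 71.5.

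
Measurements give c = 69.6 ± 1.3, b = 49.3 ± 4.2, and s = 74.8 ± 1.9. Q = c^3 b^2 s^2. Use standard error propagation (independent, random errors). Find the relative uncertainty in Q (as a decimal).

Products/powers → add relative errors in quadrature, weighted by exponent:
  (3·δc/c)² = (3×0.0187)² = 0.00314;  (2·δb/b)² = (2×0.0852)² = 0.0290;  (2·δs/s)² = (2×0.0254)² = 0.00258
δQ/Q = √(0.0348) = 0.186

0.186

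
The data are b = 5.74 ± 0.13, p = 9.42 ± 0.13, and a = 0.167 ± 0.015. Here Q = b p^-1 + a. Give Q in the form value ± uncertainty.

0.776 ± 0.0220

Let w = b·p^-1 = 0.609. δw/w = √((1·δb/b)² + (-1·δp/p)²) = √(0.000513 + 0.000190) = 0.0265, so δw = 0.0162.
Q = w + a: δQ = √(δw² + δa²) = √(0.000261 + 0.000225) = 0.0220
Q = 0.776.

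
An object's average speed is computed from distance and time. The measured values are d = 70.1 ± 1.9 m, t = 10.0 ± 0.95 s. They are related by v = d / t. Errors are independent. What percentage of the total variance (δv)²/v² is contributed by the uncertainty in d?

7.53%

(δv/v)² = (1·δd/d)² + (-1·δt/t)²
  d term: (1×0.0271)² = 0.000735
  t term: (-1×0.0950)² = 0.00903
Total = 0.00976. Share from d = 0.000735/0.00976 = 0.0753.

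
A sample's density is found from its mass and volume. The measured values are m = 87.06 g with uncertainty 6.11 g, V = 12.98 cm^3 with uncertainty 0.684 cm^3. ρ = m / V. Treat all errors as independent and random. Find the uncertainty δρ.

0.589 g/cm^3

Products/powers → add relative errors in quadrature, weighted by exponent:
  (1·δm/m)² = (1×0.0702)² = 0.00493;  (-1·δV/V)² = (-1×0.0527)² = 0.00278
δρ/ρ = √(0.00770) = 0.0878
ρ = 6.707 g/cm^3, so δρ = 0.0878 × 6.707 = 0.589 g/cm^3.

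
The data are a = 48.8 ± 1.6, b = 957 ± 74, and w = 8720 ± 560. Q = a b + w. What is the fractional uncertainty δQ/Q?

Let p = a·b = 46700. δp/p = √((1·δa/a)² + (1·δb/b)²) = √(0.00107 + 0.00598) = 0.0840, so δp = 3920.
Q = p + w: δQ = √(δp² + δw²) = √(1.54e+07 + 3.14e+05) = 3960
Q = 55400, so δQ/Q = 3960/55400 = 0.0715.

0.0715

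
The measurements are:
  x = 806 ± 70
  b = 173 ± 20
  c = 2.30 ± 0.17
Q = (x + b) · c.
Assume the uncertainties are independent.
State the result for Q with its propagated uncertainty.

2250 ± 236

Let u = x + b = 979. δu = √(δx² + δb²) = √(4900 + 400) = 72.8, so δu/u = 0.0744.
Q is then a monomial in u, c:
δQ/Q = √((δu/u)² + (1·δc/c)²) = √(0.00553 + 0.00546) = 0.105
Q = 2250, so δQ = 0.105 × 2250 = 236.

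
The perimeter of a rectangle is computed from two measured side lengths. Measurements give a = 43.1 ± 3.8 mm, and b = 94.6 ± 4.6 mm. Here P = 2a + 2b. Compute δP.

11.9 mm

For a sum/difference, combine absolute errors in quadrature:
  (2·δa)² = 57.8;  (2·δb)² = 84.6
δP = √(142) = 11.9 mm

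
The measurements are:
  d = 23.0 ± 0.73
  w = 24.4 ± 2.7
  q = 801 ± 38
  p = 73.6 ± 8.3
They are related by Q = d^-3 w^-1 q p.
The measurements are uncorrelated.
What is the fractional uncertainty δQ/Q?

For a monomial Q ∝ d^-3, w^-1, q, p, fractional errors add in quadrature:
  (-3·δd/d)² = (-3×0.0317)² = 0.00907;  (-1·δw/w)² = (-1×0.111)² = 0.0122;  (1·δq/q)² = (1×0.0474)² = 0.00225;  (1·δp/p)² = (1×0.113)² = 0.0127
δQ/Q = √(0.0363) = 0.190

0.190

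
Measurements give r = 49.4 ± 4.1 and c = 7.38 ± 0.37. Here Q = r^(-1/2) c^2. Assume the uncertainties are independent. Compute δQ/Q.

Since Q is a product/quotient, work with relative uncertainties:
  (−½·δr/r)² = (-0.5×0.0830)² = 0.00172;  (2·δc/c)² = (2×0.0501)² = 0.0101
δQ/Q = √(0.0118) = 0.109

0.109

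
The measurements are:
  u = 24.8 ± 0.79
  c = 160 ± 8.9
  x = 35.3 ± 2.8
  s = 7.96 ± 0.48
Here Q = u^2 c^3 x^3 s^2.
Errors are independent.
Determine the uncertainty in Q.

Relative error in a monomial: (δQ/Q)² = Σ (nᵢ · δxᵢ/xᵢ)².
  (2·δu/u)² = (2×0.0319)² = 0.00406;  (3·δc/c)² = (3×0.0556)² = 0.0278;  (3·δx/x)² = (3×0.0793)² = 0.0566;  (2·δs/s)² = (2×0.0603)² = 0.0145
δQ/Q = √(0.103) = 0.321
Q = 7.02e+15, so δQ = 0.321 × 7.02e+15 = 2.25e+15.

2.25e+15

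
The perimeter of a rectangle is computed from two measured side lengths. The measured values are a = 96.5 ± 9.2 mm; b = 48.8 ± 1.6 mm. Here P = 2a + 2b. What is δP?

18.7 mm

Sums and differences: (δP)² = Σ (cᵢ δxᵢ)².
  (2·δa)² = 339;  (2·δb)² = 10.2
δP = √(349) = 18.7 mm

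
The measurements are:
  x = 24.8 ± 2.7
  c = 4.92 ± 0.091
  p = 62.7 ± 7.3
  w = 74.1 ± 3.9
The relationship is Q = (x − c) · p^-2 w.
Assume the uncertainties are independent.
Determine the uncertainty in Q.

Let u = x − c = 19.9. δu = √(δx² + δc²) = √(7.29 + 0.00828) = 2.70, so δu/u = 0.136.
Q is then a monomial in u, p, w:
δQ/Q = √((δu/u)² + (-2·δp/p)² + (1·δw/w)²) = √(0.0185 + 0.0542 + 0.00277) = 0.275
Q = 0.375, so δQ = 0.275 × 0.375 = 0.103.

0.103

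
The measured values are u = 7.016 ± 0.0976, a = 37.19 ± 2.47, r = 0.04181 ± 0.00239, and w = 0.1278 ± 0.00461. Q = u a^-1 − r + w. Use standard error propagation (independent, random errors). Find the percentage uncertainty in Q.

5.03%

Let p = u·a^-1 = 0.1887. δp/p = √((1·δu/u)² + (-1·δa/a)²) = √(0.000194 + 0.00441) = 0.0679, so δp = 0.0128.
Q = p − r + w: δQ = √(δp² + δr² + δw²) = √(0.000164 + 5.71e-06 + 2.13e-05) = 0.0138
Q = 0.2746, so δQ/Q = 0.0138/0.2746 = 0.0503.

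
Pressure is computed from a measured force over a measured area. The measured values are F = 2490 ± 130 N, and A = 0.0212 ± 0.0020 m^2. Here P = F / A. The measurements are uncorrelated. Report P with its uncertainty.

Since P is a product/quotient, work with relative uncertainties:
  (1·δF/F)² = (1×0.0522)² = 0.00273;  (-1·δA/A)² = (-1×0.0943)² = 0.00890
δP/P = √(0.0116) = 0.108
P = 1.17e+05 Pa, so δP = 0.108 × 1.17e+05 = 12700 Pa.

(1.17 ± 0.127) × 10^5 Pa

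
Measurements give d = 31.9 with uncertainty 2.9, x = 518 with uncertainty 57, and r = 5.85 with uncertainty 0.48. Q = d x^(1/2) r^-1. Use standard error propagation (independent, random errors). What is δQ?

16.7

Q is a product of powers, so relative uncertainties combine in quadrature:
  (1·δd/d)² = (1×0.0909)² = 0.00826;  (½·δx/x)² = (0.5×0.110)² = 0.00303;  (-1·δr/r)² = (-1×0.0821)² = 0.00673
δQ/Q = √(0.0180) = 0.134
Q = 124, so δQ = 0.134 × 124 = 16.7.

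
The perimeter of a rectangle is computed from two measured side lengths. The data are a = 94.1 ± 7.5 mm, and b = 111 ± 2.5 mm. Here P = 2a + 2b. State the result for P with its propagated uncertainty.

Absolute uncertainties add in quadrature for a linear combination:
  (2·δa)² = 225;  (2·δb)² = 25.0
δP = √(250) = 15.8 mm
P = 410 mm.

410 ± 15.8 mm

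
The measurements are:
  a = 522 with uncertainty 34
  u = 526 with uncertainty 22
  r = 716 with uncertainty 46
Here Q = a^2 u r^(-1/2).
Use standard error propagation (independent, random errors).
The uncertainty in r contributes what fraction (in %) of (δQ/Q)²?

(δQ/Q)² = (2·δa/a)² + (1·δu/u)² + (−½·δr/r)²
  a term: (2×0.0651)² = 0.0170
  u term: (1×0.0418)² = 0.00175
  r term: (-0.5×0.0642)² = 0.00103
Total = 0.0198. Share from r = 0.00103/0.0198 = 0.0522.

5.22%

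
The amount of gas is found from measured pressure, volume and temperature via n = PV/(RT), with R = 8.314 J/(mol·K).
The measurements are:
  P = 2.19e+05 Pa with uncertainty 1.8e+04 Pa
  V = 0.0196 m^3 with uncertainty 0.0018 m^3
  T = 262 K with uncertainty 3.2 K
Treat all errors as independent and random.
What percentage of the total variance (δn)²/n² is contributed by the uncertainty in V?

(δn/n)² = (1·δP/P)² + (1·δV/V)² + (-1·δT/T)²
  P term: (1×0.0822)² = 0.00676
  V term: (1×0.0918)² = 0.00843
  T term: (-1×0.0122)² = 0.000149
Total = 0.0153. Share from V = 0.00843/0.0153 = 0.550.

55.0%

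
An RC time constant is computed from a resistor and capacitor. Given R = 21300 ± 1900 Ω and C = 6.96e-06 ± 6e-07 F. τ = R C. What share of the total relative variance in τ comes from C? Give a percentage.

(δτ/τ)² = (1·δR/R)² + (1·δC/C)²
  R term: (1×0.0892)² = 0.00796
  C term: (1×0.0862)² = 0.00743
Total = 0.0154. Share from C = 0.00743/0.0154 = 0.483.

48.3%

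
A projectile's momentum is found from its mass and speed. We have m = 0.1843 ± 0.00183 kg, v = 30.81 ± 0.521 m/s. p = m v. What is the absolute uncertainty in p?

0.111 kg·m/s

For a monomial p ∝ m, v, fractional errors add in quadrature:
  (1·δm/m)² = (1×0.00993)² = 9.86e-05;  (1·δv/v)² = (1×0.0169)² = 0.000286
δp/p = √(0.000385) = 0.0196
p = 5.678 kg·m/s, so δp = 0.0196 × 5.678 = 0.111 kg·m/s.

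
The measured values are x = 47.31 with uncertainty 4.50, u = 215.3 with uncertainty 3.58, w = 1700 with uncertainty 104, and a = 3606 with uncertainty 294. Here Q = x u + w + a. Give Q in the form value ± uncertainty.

15490 ± 1030

Let p = x·u = 10190. δp/p = √((1·δx/x)² + (1·δu/u)²) = √(0.00905 + 0.000276) = 0.0966, so δp = 984.
Q = p + w + a: δQ = √(δp² + δw² + δa²) = √(9.67e+05 + 10800 + 86400) = 1030
Q = 15490.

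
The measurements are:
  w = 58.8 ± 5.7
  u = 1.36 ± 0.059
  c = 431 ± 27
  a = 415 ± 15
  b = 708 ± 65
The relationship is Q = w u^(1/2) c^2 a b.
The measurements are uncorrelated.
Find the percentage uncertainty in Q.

18.8%

Q is a product of powers, so relative uncertainties combine in quadrature:
  (1·δw/w)² = (1×0.0969)² = 0.00940;  (½·δu/u)² = (0.5×0.0434)² = 0.000471;  (2·δc/c)² = (2×0.0626)² = 0.0157;  (1·δa/a)² = (1×0.0361)² = 0.00131;  (1·δb/b)² = (1×0.0918)² = 0.00843
δQ/Q = √(0.0353) = 0.188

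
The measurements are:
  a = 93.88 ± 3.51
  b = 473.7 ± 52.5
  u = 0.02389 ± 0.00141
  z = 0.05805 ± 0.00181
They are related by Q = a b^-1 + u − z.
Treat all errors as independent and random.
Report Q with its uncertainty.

Let p = a·b^-1 = 0.1982. δp/p = √((1·δa/a)² + (-1·δb/b)²) = √(0.00140 + 0.0123) = 0.117, so δp = 0.0232.
Q = p + u − z: δQ = √(δp² + δu² + δz²) = √(0.000537 + 1.99e-06 + 3.28e-06) = 0.0233
Q = 0.1640.

0.1640 ± 0.0233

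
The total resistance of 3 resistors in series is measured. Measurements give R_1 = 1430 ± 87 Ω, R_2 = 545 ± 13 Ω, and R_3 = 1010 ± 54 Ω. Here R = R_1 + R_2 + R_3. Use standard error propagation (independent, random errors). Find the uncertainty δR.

103 Ω

Sums and differences: (δR)² = Σ (cᵢ δxᵢ)².
  (δR_1)² = 7570;  (δR_2)² = 169;  (δR_3)² = 2920
δR = √(10700) = 103 Ω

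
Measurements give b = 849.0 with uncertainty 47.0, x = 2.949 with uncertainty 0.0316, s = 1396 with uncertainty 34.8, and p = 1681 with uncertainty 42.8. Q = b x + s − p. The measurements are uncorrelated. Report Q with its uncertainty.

Let w = b·x = 2504. δw/w = √((1·δb/b)² + (1·δx/x)²) = √(0.00306 + 0.000115) = 0.0564, so δw = 141.
Q = w + s − p: δQ = √(δw² + δs² + δp²) = √(19900 + 1210 + 1830) = 152
Q = 2219.

2219 ± 152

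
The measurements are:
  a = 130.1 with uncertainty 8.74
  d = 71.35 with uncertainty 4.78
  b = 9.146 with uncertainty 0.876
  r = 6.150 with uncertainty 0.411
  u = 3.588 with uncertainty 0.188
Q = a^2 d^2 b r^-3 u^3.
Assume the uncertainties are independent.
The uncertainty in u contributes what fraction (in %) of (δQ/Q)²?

22.4%

(δQ/Q)² = (2·δa/a)² + (2·δd/d)² + (1·δb/b)² + (-3·δr/r)² + (3·δu/u)²
  a term: (2×0.0672)² = 0.0181
  d term: (2×0.0670)² = 0.0180
  b term: (1×0.0958)² = 0.00917
  r term: (-3×0.0668)² = 0.0402
  u term: (3×0.0524)² = 0.0247
Total = 0.110. Share from u = 0.0247/0.110 = 0.224.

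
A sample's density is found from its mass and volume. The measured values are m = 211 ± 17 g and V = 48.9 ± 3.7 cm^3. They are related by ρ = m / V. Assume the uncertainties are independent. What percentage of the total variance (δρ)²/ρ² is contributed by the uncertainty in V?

46.9%

(δρ/ρ)² = (1·δm/m)² + (-1·δV/V)²
  m term: (1×0.0806)² = 0.00649
  V term: (-1×0.0757)² = 0.00573
Total = 0.0122. Share from V = 0.00573/0.0122 = 0.469.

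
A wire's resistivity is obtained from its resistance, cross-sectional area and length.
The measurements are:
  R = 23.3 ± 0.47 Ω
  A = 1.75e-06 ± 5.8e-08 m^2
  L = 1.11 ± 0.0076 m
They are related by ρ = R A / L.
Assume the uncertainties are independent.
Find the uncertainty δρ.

1.45e-06 Ω·m

ρ is a product of powers, so relative uncertainties combine in quadrature:
  (1·δR/R)² = (1×0.0202)² = 0.000407;  (1·δA/A)² = (1×0.0331)² = 0.00110;  (-1·δL/L)² = (-1×0.00685)² = 4.69e-05
δρ/ρ = √(0.00155) = 0.0394
ρ = 3.67e-05 Ω·m, so δρ = 0.0394 × 3.67e-05 = 1.45e-06 Ω·m.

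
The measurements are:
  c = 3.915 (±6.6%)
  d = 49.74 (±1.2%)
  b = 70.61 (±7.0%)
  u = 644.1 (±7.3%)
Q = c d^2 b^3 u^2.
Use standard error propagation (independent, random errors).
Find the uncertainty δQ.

3.75e+14

Products/powers → add relative errors in quadrature, weighted by exponent:
  (1·δc/c)² = (1×0.0660)² = 0.00436;  (2·δd/d)² = (2×0.0120)² = 0.000576;  (3·δb/b)² = (3×0.0700)² = 0.0441;  (2·δu/u)² = (2×0.0730)² = 0.0213
δQ/Q = √(0.0703) = 0.265
Q = 1.415e+15, so δQ = 0.265 × 1.415e+15 = 3.75e+14.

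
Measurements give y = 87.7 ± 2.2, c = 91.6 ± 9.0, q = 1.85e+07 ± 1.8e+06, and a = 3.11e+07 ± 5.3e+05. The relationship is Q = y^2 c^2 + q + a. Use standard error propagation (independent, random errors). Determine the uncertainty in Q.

1.32e+07

Let p = y^2·c^2 = 6.45e+07. δp/p = √((2·δy/y)² + (2·δc/c)²) = √(0.00252 + 0.0386) = 0.203, so δp = 1.31e+07.
Q = p + q + a: δQ = √(δp² + δq² + δa²) = √(1.71e+14 + 3.24e+12 + 2.81e+11) = 1.32e+07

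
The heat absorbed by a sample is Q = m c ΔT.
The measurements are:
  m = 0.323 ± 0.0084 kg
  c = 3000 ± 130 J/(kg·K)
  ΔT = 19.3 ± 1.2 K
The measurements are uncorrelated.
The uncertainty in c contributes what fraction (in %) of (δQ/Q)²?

(δQ/Q)² = (1·δm/m)² + (1·δc/c)² + (1·δΔT/ΔT)²
  m term: (1×0.0260)² = 0.000676
  c term: (1×0.0433)² = 0.00188
  ΔT term: (1×0.0622)² = 0.00387
Total = 0.00642. Share from c = 0.00188/0.00642 = 0.292.

29.2%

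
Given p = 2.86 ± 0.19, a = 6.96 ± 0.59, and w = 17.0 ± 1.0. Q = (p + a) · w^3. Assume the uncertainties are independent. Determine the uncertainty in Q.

Let u = p + a = 9.82. δu = √(δp² + δa²) = √(0.0361 + 0.348) = 0.620, so δu/u = 0.0631.
Q is then a monomial in u, w:
δQ/Q = √((δu/u)² + (3·δw/w)²) = √(0.00398 + 0.0311) = 0.187
Q = 48200, so δQ = 0.187 × 48200 = 9040.

9040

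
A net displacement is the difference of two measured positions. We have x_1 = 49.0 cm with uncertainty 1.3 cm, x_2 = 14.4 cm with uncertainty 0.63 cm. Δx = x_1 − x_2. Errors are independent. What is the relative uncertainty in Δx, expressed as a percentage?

4.18%

Sums and differences: (δΔx)² = Σ (cᵢ δxᵢ)².
  (δx_1)² = 1.69;  (δx_2)² = 0.397
δΔx = √(2.09) = 1.44 cm
Δx = 34.6 cm, so δΔx/Δx = 1.44/34.6 = 0.0418.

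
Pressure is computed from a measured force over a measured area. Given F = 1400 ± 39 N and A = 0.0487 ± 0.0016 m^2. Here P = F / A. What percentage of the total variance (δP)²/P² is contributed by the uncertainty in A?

(δP/P)² = (1·δF/F)² + (-1·δA/A)²
  F term: (1×0.0279)² = 0.000776
  A term: (-1×0.0329)² = 0.00108
Total = 0.00186. Share from A = 0.00108/0.00186 = 0.582.

58.2%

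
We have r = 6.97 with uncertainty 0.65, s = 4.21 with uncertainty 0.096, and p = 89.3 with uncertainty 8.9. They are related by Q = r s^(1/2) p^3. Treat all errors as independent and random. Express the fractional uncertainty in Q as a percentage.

31.3%

For a monomial Q ∝ r, s^(1/2), p^3, fractional errors add in quadrature:
  (1·δr/r)² = (1×0.0933)² = 0.00870;  (½·δs/s)² = (0.5×0.0228)² = 0.000130;  (3·δp/p)² = (3×0.0997)² = 0.0894
δQ/Q = √(0.0982) = 0.313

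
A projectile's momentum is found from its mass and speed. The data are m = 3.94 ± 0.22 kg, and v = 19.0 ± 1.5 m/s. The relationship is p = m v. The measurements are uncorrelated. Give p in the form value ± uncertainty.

74.9 ± 7.24 kg·m/s

For a monomial p ∝ m, v, fractional errors add in quadrature:
  (1·δm/m)² = (1×0.0558)² = 0.00312;  (1·δv/v)² = (1×0.0789)² = 0.00623
δp/p = √(0.00935) = 0.0967
p = 74.9 kg·m/s, so δp = 0.0967 × 74.9 = 7.24 kg·m/s.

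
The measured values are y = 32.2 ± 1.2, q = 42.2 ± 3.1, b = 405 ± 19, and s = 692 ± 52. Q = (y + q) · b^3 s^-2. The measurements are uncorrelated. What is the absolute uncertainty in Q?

Let u = y + q = 74.4. δu = √(δy² + δq²) = √(1.44 + 9.61) = 3.32, so δu/u = 0.0447.
Q is then a monomial in u, b, s:
δQ/Q = √((δu/u)² + (3·δb/b)² + (-2·δs/s)²) = √(0.00200 + 0.0198 + 0.0226) = 0.211
Q = 10300, so δQ = 0.211 × 10300 = 2170.

2170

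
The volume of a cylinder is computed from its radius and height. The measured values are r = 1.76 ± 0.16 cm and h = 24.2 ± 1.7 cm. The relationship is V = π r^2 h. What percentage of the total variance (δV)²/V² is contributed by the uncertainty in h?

(δV/V)² = (2·δr/r)² + (1·δh/h)²
  r term: (2×0.0909)² = 0.0331
  h term: (1×0.0702)² = 0.00493
Total = 0.0380. Share from h = 0.00493/0.0380 = 0.130.

13.0%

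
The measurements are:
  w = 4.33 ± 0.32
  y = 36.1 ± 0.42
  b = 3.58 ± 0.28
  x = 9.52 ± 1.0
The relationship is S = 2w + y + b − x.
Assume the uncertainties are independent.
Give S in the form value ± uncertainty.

38.8 ± 1.29

Each term contributes (cᵢ δxᵢ)² to (δS)²:
  (2·δw)² = 0.410;  (δy)² = 0.176;  (δb)² = 0.0784;  (δx)² = 1.00
δS = √(1.66) = 1.29
S = 38.8.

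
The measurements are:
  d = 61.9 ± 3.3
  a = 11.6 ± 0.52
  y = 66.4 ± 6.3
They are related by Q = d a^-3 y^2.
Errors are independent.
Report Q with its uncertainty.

175 ± 41.7

Products/powers → add relative errors in quadrature, weighted by exponent:
  (1·δd/d)² = (1×0.0533)² = 0.00284;  (-3·δa/a)² = (-3×0.0448)² = 0.0181;  (2·δy/y)² = (2×0.0949)² = 0.0360
δQ/Q = √(0.0569) = 0.239
Q = 175, so δQ = 0.239 × 175 = 41.7.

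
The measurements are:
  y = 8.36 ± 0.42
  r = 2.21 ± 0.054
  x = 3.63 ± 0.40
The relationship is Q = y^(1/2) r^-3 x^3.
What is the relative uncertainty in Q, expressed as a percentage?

34.0%

Relative error in a monomial: (δQ/Q)² = Σ (nᵢ · δxᵢ/xᵢ)².
  (½·δy/y)² = (0.5×0.0502)² = 0.000631;  (-3·δr/r)² = (-3×0.0244)² = 0.00537;  (3·δx/x)² = (3×0.110)² = 0.109
δQ/Q = √(0.115) = 0.340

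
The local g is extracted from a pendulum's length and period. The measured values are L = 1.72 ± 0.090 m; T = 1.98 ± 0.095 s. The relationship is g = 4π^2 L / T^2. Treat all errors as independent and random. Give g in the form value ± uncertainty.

17.3 ± 1.89 m/s^2

Relative error in a monomial: (δg/g)² = Σ (nᵢ · δxᵢ/xᵢ)².
  (1·δL/L)² = (1×0.0523)² = 0.00274;  (-2·δT/T)² = (-2×0.0480)² = 0.00921
δg/g = √(0.0119) = 0.109
g = 17.3 m/s^2, so δg = 0.109 × 17.3 = 1.89 m/s^2.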